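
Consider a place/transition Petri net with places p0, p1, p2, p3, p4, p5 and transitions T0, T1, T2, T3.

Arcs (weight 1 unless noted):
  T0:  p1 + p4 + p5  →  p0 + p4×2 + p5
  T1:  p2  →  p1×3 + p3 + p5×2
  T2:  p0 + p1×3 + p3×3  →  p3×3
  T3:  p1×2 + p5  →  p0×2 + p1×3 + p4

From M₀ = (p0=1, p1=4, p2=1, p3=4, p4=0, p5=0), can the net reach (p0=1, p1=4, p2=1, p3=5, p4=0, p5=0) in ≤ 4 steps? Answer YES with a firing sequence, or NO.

NO — not reachable within 4 firings

depth 0: 1 marking
depth 1: 3 markings reached so far
depth 2: 5 markings reached so far
depth 3: 8 markings reached so far
depth 4: 13 markings reached so far
target is not among the 13 markings reachable within 4 steps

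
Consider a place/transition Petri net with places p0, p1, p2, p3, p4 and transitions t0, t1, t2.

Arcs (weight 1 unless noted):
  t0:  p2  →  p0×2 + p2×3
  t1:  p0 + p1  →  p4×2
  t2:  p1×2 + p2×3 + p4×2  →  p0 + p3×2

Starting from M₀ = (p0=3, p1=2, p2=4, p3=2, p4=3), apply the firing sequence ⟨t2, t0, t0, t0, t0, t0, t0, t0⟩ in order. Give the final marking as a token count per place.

(p0=18, p1=0, p2=15, p3=4, p4=1)

step 1: fire t2:  (p0=3, p1=2, p2=4, p3=2, p4=3) → (p0=4, p1=0, p2=1, p3=4, p4=1)
step 2: fire t0:  (p0=4, p1=0, p2=1, p3=4, p4=1) → (p0=6, p1=0, p2=3, p3=4, p4=1)
step 3: fire t0:  (p0=6, p1=0, p2=3, p3=4, p4=1) → (p0=8, p1=0, p2=5, p3=4, p4=1)
step 4: fire t0:  (p0=8, p1=0, p2=5, p3=4, p4=1) → (p0=10, p1=0, p2=7, p3=4, p4=1)
step 5: fire t0:  (p0=10, p1=0, p2=7, p3=4, p4=1) → (p0=12, p1=0, p2=9, p3=4, p4=1)
step 6: fire t0:  (p0=12, p1=0, p2=9, p3=4, p4=1) → (p0=14, p1=0, p2=11, p3=4, p4=1)
step 7: fire t0:  (p0=14, p1=0, p2=11, p3=4, p4=1) → (p0=16, p1=0, p2=13, p3=4, p4=1)
step 8: fire t0:  (p0=16, p1=0, p2=13, p3=4, p4=1) → (p0=18, p1=0, p2=15, p3=4, p4=1)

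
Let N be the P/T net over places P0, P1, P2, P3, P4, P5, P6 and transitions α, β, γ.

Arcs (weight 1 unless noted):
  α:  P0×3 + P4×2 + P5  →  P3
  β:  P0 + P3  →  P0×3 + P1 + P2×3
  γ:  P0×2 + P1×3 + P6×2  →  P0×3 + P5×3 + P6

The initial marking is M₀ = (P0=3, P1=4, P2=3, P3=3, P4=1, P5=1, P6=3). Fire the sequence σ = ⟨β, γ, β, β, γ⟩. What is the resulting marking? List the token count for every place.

step 1: fire β:  (P0=3, P1=4, P2=3, P3=3, P4=1, P5=1, P6=3) → (P0=5, P1=5, P2=6, P3=2, P4=1, P5=1, P6=3)
step 2: fire γ:  (P0=5, P1=5, P2=6, P3=2, P4=1, P5=1, P6=3) → (P0=6, P1=2, P2=6, P3=2, P4=1, P5=4, P6=2)
step 3: fire β:  (P0=6, P1=2, P2=6, P3=2, P4=1, P5=4, P6=2) → (P0=8, P1=3, P2=9, P3=1, P4=1, P5=4, P6=2)
step 4: fire β:  (P0=8, P1=3, P2=9, P3=1, P4=1, P5=4, P6=2) → (P0=10, P1=4, P2=12, P3=0, P4=1, P5=4, P6=2)
step 5: fire γ:  (P0=10, P1=4, P2=12, P3=0, P4=1, P5=4, P6=2) → (P0=11, P1=1, P2=12, P3=0, P4=1, P5=7, P6=1)

(P0=11, P1=1, P2=12, P3=0, P4=1, P5=7, P6=1)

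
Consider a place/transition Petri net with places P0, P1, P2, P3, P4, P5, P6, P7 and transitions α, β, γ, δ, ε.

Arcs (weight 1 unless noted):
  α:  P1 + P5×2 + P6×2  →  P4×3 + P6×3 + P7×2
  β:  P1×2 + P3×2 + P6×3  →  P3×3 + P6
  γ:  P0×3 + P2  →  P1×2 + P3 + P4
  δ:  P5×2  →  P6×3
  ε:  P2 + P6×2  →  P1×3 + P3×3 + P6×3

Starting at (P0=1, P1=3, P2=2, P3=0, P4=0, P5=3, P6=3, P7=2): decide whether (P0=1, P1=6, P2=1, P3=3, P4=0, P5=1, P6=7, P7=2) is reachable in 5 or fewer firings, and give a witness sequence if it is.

YES — reachable via ⟨δ, ε⟩ (2 firings)

step 1: fire δ:  (P0=1, P1=3, P2=2, P3=0, P4=0, P5=3, P6=3, P7=2) → (P0=1, P1=3, P2=2, P3=0, P4=0, P5=1, P6=6, P7=2)
step 2: fire ε:  (P0=1, P1=3, P2=2, P3=0, P4=0, P5=1, P6=6, P7=2) → (P0=1, P1=6, P2=1, P3=3, P4=0, P5=1, P6=7, P7=2)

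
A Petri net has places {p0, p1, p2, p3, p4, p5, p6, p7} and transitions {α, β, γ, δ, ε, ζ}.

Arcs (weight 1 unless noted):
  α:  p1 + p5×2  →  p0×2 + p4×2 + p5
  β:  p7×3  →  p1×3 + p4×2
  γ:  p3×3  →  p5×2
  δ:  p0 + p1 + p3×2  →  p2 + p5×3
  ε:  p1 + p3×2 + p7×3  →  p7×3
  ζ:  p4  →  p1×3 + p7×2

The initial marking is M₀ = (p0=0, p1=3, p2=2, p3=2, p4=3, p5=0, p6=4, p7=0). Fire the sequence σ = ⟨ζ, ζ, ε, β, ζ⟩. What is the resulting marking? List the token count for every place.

(p0=0, p1=14, p2=2, p3=0, p4=2, p5=0, p6=4, p7=3)

step 1: fire ζ:  (p0=0, p1=3, p2=2, p3=2, p4=3, p5=0, p6=4, p7=0) → (p0=0, p1=6, p2=2, p3=2, p4=2, p5=0, p6=4, p7=2)
step 2: fire ζ:  (p0=0, p1=6, p2=2, p3=2, p4=2, p5=0, p6=4, p7=2) → (p0=0, p1=9, p2=2, p3=2, p4=1, p5=0, p6=4, p7=4)
step 3: fire ε:  (p0=0, p1=9, p2=2, p3=2, p4=1, p5=0, p6=4, p7=4) → (p0=0, p1=8, p2=2, p3=0, p4=1, p5=0, p6=4, p7=4)
step 4: fire β:  (p0=0, p1=8, p2=2, p3=0, p4=1, p5=0, p6=4, p7=4) → (p0=0, p1=11, p2=2, p3=0, p4=3, p5=0, p6=4, p7=1)
step 5: fire ζ:  (p0=0, p1=11, p2=2, p3=0, p4=3, p5=0, p6=4, p7=1) → (p0=0, p1=14, p2=2, p3=0, p4=2, p5=0, p6=4, p7=3)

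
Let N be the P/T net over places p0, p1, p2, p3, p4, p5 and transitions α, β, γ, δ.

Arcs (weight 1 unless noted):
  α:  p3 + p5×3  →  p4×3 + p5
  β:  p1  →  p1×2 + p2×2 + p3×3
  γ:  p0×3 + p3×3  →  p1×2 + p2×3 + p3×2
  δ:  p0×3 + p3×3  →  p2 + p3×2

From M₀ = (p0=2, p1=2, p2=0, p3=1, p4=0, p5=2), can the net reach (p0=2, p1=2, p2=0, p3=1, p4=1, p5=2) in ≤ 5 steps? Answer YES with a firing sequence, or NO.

NO — not reachable within 5 firings

depth 0: 1 marking
depth 1: 2 markings reached so far
depth 2: 3 markings reached so far
depth 3: 4 markings reached so far
depth 4: 5 markings reached so far
depth 5: 6 markings reached so far
target is not among the 6 markings reachable within 5 steps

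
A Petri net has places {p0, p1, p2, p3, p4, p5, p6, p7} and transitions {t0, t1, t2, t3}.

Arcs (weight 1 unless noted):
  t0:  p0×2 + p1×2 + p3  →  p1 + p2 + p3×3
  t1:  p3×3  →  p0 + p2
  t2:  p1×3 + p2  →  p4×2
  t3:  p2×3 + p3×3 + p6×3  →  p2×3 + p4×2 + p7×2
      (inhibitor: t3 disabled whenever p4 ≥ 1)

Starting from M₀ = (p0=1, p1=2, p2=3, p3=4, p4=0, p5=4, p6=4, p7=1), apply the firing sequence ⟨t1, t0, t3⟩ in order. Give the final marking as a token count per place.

(p0=0, p1=1, p2=5, p3=0, p4=2, p5=4, p6=1, p7=3)

step 1: fire t1:  (p0=1, p1=2, p2=3, p3=4, p4=0, p5=4, p6=4, p7=1) → (p0=2, p1=2, p2=4, p3=1, p4=0, p5=4, p6=4, p7=1)
step 2: fire t0:  (p0=2, p1=2, p2=4, p3=1, p4=0, p5=4, p6=4, p7=1) → (p0=0, p1=1, p2=5, p3=3, p4=0, p5=4, p6=4, p7=1)
step 3: fire t3:  (p0=0, p1=1, p2=5, p3=3, p4=0, p5=4, p6=4, p7=1) → (p0=0, p1=1, p2=5, p3=0, p4=2, p5=4, p6=1, p7=3)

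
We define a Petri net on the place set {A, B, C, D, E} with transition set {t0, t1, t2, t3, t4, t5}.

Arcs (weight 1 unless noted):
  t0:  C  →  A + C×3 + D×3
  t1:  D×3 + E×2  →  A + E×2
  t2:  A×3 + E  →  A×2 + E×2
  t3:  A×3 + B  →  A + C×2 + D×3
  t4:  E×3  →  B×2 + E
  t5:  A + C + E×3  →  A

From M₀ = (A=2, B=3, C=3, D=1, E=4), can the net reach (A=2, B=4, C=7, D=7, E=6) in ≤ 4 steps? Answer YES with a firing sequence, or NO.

NO — not reachable within 4 firings

depth 0: 1 marking
depth 1: 4 markings reached so far
depth 2: 10 markings reached so far
depth 3: 24 markings reached so far
depth 4: 50 markings reached so far
target is not among the 50 markings reachable within 4 steps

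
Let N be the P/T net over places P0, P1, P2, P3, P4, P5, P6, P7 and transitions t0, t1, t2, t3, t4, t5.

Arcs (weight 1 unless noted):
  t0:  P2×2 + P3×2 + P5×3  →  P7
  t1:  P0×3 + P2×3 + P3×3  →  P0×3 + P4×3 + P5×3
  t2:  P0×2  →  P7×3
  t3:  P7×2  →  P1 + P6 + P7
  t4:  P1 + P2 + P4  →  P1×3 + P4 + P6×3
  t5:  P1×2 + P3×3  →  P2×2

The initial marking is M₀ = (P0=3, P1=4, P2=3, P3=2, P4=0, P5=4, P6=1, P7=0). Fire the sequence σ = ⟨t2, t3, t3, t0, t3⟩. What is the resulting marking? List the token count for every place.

(P0=1, P1=7, P2=1, P3=0, P4=0, P5=1, P6=4, P7=1)

step 1: fire t2:  (P0=3, P1=4, P2=3, P3=2, P4=0, P5=4, P6=1, P7=0) → (P0=1, P1=4, P2=3, P3=2, P4=0, P5=4, P6=1, P7=3)
step 2: fire t3:  (P0=1, P1=4, P2=3, P3=2, P4=0, P5=4, P6=1, P7=3) → (P0=1, P1=5, P2=3, P3=2, P4=0, P5=4, P6=2, P7=2)
step 3: fire t3:  (P0=1, P1=5, P2=3, P3=2, P4=0, P5=4, P6=2, P7=2) → (P0=1, P1=6, P2=3, P3=2, P4=0, P5=4, P6=3, P7=1)
step 4: fire t0:  (P0=1, P1=6, P2=3, P3=2, P4=0, P5=4, P6=3, P7=1) → (P0=1, P1=6, P2=1, P3=0, P4=0, P5=1, P6=3, P7=2)
step 5: fire t3:  (P0=1, P1=6, P2=1, P3=0, P4=0, P5=1, P6=3, P7=2) → (P0=1, P1=7, P2=1, P3=0, P4=0, P5=1, P6=4, P7=1)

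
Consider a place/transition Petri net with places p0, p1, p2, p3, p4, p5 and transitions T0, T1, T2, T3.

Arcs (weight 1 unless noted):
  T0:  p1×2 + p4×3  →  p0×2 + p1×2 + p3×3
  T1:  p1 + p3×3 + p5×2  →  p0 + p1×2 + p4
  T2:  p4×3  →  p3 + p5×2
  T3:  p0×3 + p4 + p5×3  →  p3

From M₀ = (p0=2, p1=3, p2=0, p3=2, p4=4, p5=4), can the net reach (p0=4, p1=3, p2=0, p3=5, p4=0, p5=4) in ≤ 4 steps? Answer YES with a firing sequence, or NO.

depth 0: 1 marking
depth 1: 3 markings reached so far
depth 2: 6 markings reached so far
depth 3: 7 markings reached so far
depth 4: 7 markings reached so far
(frontier empty at depth 4; search complete)
target is not among the 7 markings reachable within 4 steps

NO — not reachable within 4 firings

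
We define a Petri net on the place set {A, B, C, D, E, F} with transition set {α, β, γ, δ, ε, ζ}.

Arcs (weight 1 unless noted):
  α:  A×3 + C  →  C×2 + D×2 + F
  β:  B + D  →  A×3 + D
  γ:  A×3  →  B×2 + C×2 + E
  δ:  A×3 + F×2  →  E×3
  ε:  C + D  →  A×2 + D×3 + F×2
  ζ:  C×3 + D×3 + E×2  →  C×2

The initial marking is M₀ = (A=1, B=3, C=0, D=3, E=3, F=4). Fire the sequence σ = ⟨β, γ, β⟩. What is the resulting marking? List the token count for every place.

(A=4, B=3, C=2, D=3, E=4, F=4)

step 1: fire β:  (A=1, B=3, C=0, D=3, E=3, F=4) → (A=4, B=2, C=0, D=3, E=3, F=4)
step 2: fire γ:  (A=4, B=2, C=0, D=3, E=3, F=4) → (A=1, B=4, C=2, D=3, E=4, F=4)
step 3: fire β:  (A=1, B=4, C=2, D=3, E=4, F=4) → (A=4, B=3, C=2, D=3, E=4, F=4)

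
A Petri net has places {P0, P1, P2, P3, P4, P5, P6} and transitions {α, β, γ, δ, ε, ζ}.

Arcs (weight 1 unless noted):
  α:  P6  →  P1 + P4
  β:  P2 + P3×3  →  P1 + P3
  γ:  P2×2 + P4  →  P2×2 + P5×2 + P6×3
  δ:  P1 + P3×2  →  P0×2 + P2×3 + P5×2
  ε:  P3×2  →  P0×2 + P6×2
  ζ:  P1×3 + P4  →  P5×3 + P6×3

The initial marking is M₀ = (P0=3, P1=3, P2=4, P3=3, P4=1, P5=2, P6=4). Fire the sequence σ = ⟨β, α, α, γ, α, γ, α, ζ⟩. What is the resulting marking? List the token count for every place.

(P0=3, P1=5, P2=3, P3=1, P4=2, P5=9, P6=9)

step 1: fire β:  (P0=3, P1=3, P2=4, P3=3, P4=1, P5=2, P6=4) → (P0=3, P1=4, P2=3, P3=1, P4=1, P5=2, P6=4)
step 2: fire α:  (P0=3, P1=4, P2=3, P3=1, P4=1, P5=2, P6=4) → (P0=3, P1=5, P2=3, P3=1, P4=2, P5=2, P6=3)
step 3: fire α:  (P0=3, P1=5, P2=3, P3=1, P4=2, P5=2, P6=3) → (P0=3, P1=6, P2=3, P3=1, P4=3, P5=2, P6=2)
step 4: fire γ:  (P0=3, P1=6, P2=3, P3=1, P4=3, P5=2, P6=2) → (P0=3, P1=6, P2=3, P3=1, P4=2, P5=4, P6=5)
step 5: fire α:  (P0=3, P1=6, P2=3, P3=1, P4=2, P5=4, P6=5) → (P0=3, P1=7, P2=3, P3=1, P4=3, P5=4, P6=4)
step 6: fire γ:  (P0=3, P1=7, P2=3, P3=1, P4=3, P5=4, P6=4) → (P0=3, P1=7, P2=3, P3=1, P4=2, P5=6, P6=7)
step 7: fire α:  (P0=3, P1=7, P2=3, P3=1, P4=2, P5=6, P6=7) → (P0=3, P1=8, P2=3, P3=1, P4=3, P5=6, P6=6)
step 8: fire ζ:  (P0=3, P1=8, P2=3, P3=1, P4=3, P5=6, P6=6) → (P0=3, P1=5, P2=3, P3=1, P4=2, P5=9, P6=9)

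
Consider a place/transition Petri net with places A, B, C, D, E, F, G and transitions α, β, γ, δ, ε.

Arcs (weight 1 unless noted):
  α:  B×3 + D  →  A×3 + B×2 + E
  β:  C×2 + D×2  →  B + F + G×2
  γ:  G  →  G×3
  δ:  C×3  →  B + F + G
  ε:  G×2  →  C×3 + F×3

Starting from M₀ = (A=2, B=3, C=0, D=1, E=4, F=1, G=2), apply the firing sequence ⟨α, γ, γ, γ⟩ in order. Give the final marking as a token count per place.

(A=5, B=2, C=0, D=0, E=5, F=1, G=8)

step 1: fire α:  (A=2, B=3, C=0, D=1, E=4, F=1, G=2) → (A=5, B=2, C=0, D=0, E=5, F=1, G=2)
step 2: fire γ:  (A=5, B=2, C=0, D=0, E=5, F=1, G=2) → (A=5, B=2, C=0, D=0, E=5, F=1, G=4)
step 3: fire γ:  (A=5, B=2, C=0, D=0, E=5, F=1, G=4) → (A=5, B=2, C=0, D=0, E=5, F=1, G=6)
step 4: fire γ:  (A=5, B=2, C=0, D=0, E=5, F=1, G=6) → (A=5, B=2, C=0, D=0, E=5, F=1, G=8)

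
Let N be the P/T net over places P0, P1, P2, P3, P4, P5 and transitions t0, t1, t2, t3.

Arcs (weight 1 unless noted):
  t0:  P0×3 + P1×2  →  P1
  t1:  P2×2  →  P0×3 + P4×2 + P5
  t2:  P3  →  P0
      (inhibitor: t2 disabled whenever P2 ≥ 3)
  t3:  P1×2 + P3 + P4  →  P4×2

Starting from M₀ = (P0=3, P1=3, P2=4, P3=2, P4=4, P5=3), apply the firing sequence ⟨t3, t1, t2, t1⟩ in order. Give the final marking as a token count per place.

(P0=10, P1=1, P2=0, P3=0, P4=9, P5=5)

step 1: fire t3:  (P0=3, P1=3, P2=4, P3=2, P4=4, P5=3) → (P0=3, P1=1, P2=4, P3=1, P4=5, P5=3)
step 2: fire t1:  (P0=3, P1=1, P2=4, P3=1, P4=5, P5=3) → (P0=6, P1=1, P2=2, P3=1, P4=7, P5=4)
step 3: fire t2:  (P0=6, P1=1, P2=2, P3=1, P4=7, P5=4) → (P0=7, P1=1, P2=2, P3=0, P4=7, P5=4)
step 4: fire t1:  (P0=7, P1=1, P2=2, P3=0, P4=7, P5=4) → (P0=10, P1=1, P2=0, P3=0, P4=9, P5=5)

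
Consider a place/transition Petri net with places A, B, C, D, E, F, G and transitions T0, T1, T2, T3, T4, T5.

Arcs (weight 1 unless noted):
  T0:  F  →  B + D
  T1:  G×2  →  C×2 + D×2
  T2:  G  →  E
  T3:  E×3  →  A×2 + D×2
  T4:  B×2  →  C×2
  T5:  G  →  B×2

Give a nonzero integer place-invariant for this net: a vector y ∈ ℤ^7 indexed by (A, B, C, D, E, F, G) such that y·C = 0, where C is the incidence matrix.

Incidence matrix C (rows=places, cols=transitions):
       T0   T1   T2   T3   T4   T5
    A   0    0    0    2    0    0
    B   1    0    0    0   -2    2
    C   0    2    0    0    2    0
    D   1    2    0    2    0    0
    E   0    0    1   -3    0    0
    F  -1    0    0    0    0    0
    G   0   -2   -1    0    0   -1

Candidate y = [2, 1, 1, 1, 2, 2, 2]; check y·C column-wise:
  col T0: 2·0 + 1·1 + 1·0 + 1·1 + 2·0 + 2·-1 + 2·0 = 0
  col T1: 2·0 + 1·0 + 1·2 + 1·2 + 2·0 + 2·0 + 2·-2 = 0
  col T2: 2·0 + 1·0 + 1·0 + 1·0 + 2·1 + 2·0 + 2·-1 = 0
  col T3: 2·2 + 1·0 + 1·0 + 1·2 + 2·-3 + 2·0 + 2·0 = 0
  col T4: 2·0 + 1·-2 + 1·2 + 1·0 + 2·0 + 2·0 + 2·0 = 0
  col T5: 2·0 + 1·2 + 1·0 + 1·0 + 2·0 + 2·0 + 2·-1 = 0

y = (A:2, B:1, C:1, D:1, E:2, F:2, G:2)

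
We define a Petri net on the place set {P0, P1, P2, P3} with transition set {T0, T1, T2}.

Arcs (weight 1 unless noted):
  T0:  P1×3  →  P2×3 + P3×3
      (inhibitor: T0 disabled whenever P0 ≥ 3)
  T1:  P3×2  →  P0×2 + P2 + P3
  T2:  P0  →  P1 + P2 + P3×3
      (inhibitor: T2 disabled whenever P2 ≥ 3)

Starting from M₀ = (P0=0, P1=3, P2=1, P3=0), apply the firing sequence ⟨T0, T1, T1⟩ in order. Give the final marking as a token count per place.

(P0=4, P1=0, P2=6, P3=1)

step 1: fire T0:  (P0=0, P1=3, P2=1, P3=0) → (P0=0, P1=0, P2=4, P3=3)
step 2: fire T1:  (P0=0, P1=0, P2=4, P3=3) → (P0=2, P1=0, P2=5, P3=2)
step 3: fire T1:  (P0=2, P1=0, P2=5, P3=2) → (P0=4, P1=0, P2=6, P3=1)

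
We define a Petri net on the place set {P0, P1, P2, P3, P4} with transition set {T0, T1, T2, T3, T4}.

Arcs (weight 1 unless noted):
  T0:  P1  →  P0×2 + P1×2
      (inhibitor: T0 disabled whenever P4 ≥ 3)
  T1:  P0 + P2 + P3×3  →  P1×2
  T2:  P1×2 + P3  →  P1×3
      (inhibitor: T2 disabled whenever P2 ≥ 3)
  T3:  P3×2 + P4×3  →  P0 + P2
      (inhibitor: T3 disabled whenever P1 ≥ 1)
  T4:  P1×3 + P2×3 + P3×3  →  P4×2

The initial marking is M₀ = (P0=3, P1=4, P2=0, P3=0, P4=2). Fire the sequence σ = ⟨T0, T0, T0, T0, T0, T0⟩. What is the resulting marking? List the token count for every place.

(P0=15, P1=10, P2=0, P3=0, P4=2)

step 1: fire T0:  (P0=3, P1=4, P2=0, P3=0, P4=2) → (P0=5, P1=5, P2=0, P3=0, P4=2)
step 2: fire T0:  (P0=5, P1=5, P2=0, P3=0, P4=2) → (P0=7, P1=6, P2=0, P3=0, P4=2)
step 3: fire T0:  (P0=7, P1=6, P2=0, P3=0, P4=2) → (P0=9, P1=7, P2=0, P3=0, P4=2)
step 4: fire T0:  (P0=9, P1=7, P2=0, P3=0, P4=2) → (P0=11, P1=8, P2=0, P3=0, P4=2)
step 5: fire T0:  (P0=11, P1=8, P2=0, P3=0, P4=2) → (P0=13, P1=9, P2=0, P3=0, P4=2)
step 6: fire T0:  (P0=13, P1=9, P2=0, P3=0, P4=2) → (P0=15, P1=10, P2=0, P3=0, P4=2)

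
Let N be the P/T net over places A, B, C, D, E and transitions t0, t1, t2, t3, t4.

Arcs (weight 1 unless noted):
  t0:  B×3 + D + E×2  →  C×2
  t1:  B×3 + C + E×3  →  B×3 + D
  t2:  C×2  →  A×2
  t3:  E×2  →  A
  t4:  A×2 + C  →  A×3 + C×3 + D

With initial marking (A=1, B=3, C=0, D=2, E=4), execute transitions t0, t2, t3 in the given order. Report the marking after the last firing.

step 1: fire t0:  (A=1, B=3, C=0, D=2, E=4) → (A=1, B=0, C=2, D=1, E=2)
step 2: fire t2:  (A=1, B=0, C=2, D=1, E=2) → (A=3, B=0, C=0, D=1, E=2)
step 3: fire t3:  (A=3, B=0, C=0, D=1, E=2) → (A=4, B=0, C=0, D=1, E=0)

(A=4, B=0, C=0, D=1, E=0)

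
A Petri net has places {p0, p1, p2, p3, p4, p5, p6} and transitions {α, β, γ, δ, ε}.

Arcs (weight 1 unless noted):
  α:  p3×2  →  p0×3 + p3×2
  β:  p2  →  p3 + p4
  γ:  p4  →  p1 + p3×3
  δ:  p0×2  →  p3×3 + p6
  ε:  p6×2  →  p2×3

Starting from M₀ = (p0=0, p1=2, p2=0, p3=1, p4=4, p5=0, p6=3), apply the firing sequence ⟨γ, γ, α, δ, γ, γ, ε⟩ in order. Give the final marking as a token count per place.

step 1: fire γ:  (p0=0, p1=2, p2=0, p3=1, p4=4, p5=0, p6=3) → (p0=0, p1=3, p2=0, p3=4, p4=3, p5=0, p6=3)
step 2: fire γ:  (p0=0, p1=3, p2=0, p3=4, p4=3, p5=0, p6=3) → (p0=0, p1=4, p2=0, p3=7, p4=2, p5=0, p6=3)
step 3: fire α:  (p0=0, p1=4, p2=0, p3=7, p4=2, p5=0, p6=3) → (p0=3, p1=4, p2=0, p3=7, p4=2, p5=0, p6=3)
step 4: fire δ:  (p0=3, p1=4, p2=0, p3=7, p4=2, p5=0, p6=3) → (p0=1, p1=4, p2=0, p3=10, p4=2, p5=0, p6=4)
step 5: fire γ:  (p0=1, p1=4, p2=0, p3=10, p4=2, p5=0, p6=4) → (p0=1, p1=5, p2=0, p3=13, p4=1, p5=0, p6=4)
step 6: fire γ:  (p0=1, p1=5, p2=0, p3=13, p4=1, p5=0, p6=4) → (p0=1, p1=6, p2=0, p3=16, p4=0, p5=0, p6=4)
step 7: fire ε:  (p0=1, p1=6, p2=0, p3=16, p4=0, p5=0, p6=4) → (p0=1, p1=6, p2=3, p3=16, p4=0, p5=0, p6=2)

(p0=1, p1=6, p2=3, p3=16, p4=0, p5=0, p6=2)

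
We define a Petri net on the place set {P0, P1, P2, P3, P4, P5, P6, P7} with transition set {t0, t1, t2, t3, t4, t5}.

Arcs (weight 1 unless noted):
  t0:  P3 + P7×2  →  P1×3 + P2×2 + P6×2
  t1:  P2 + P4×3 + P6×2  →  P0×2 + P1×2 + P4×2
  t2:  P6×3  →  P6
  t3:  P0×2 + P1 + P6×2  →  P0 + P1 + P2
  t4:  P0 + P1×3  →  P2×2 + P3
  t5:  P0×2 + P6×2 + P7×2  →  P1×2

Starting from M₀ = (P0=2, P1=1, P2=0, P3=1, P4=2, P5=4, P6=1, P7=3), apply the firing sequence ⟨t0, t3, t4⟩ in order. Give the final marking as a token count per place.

(P0=0, P1=1, P2=5, P3=1, P4=2, P5=4, P6=1, P7=1)

step 1: fire t0:  (P0=2, P1=1, P2=0, P3=1, P4=2, P5=4, P6=1, P7=3) → (P0=2, P1=4, P2=2, P3=0, P4=2, P5=4, P6=3, P7=1)
step 2: fire t3:  (P0=2, P1=4, P2=2, P3=0, P4=2, P5=4, P6=3, P7=1) → (P0=1, P1=4, P2=3, P3=0, P4=2, P5=4, P6=1, P7=1)
step 3: fire t4:  (P0=1, P1=4, P2=3, P3=0, P4=2, P5=4, P6=1, P7=1) → (P0=0, P1=1, P2=5, P3=1, P4=2, P5=4, P6=1, P7=1)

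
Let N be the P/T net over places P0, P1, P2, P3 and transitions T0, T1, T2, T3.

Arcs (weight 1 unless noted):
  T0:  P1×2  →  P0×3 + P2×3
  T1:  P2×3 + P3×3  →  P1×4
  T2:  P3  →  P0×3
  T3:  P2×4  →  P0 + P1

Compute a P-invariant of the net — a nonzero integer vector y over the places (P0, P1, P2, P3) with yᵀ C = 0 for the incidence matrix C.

Incidence matrix C (rows=places, cols=transitions):
       T0   T1   T2   T3
   P0   3    0    3    1
   P1  -2    4    0    1
   P2   3   -3    0   -4
   P3   0   -3   -1    0

Candidate y = [1, 3, 1, 3]; check y·C column-wise:
  col T0: 1·3 + 3·-2 + 1·3 + 3·0 = 0
  col T1: 1·0 + 3·4 + 1·-3 + 3·-3 = 0
  col T2: 1·3 + 3·0 + 1·0 + 3·-1 = 0
  col T3: 1·1 + 3·1 + 1·-4 + 3·0 = 0

y = (P0:1, P1:3, P2:1, P3:3)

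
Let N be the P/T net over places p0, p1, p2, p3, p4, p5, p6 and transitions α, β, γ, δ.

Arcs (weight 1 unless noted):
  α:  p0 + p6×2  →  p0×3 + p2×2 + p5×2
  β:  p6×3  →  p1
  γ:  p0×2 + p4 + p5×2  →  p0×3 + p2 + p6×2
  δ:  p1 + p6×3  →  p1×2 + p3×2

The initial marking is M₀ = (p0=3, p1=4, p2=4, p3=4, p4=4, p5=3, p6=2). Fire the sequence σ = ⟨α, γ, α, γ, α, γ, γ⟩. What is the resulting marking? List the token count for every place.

step 1: fire α:  (p0=3, p1=4, p2=4, p3=4, p4=4, p5=3, p6=2) → (p0=5, p1=4, p2=6, p3=4, p4=4, p5=5, p6=0)
step 2: fire γ:  (p0=5, p1=4, p2=6, p3=4, p4=4, p5=5, p6=0) → (p0=6, p1=4, p2=7, p3=4, p4=3, p5=3, p6=2)
step 3: fire α:  (p0=6, p1=4, p2=7, p3=4, p4=3, p5=3, p6=2) → (p0=8, p1=4, p2=9, p3=4, p4=3, p5=5, p6=0)
step 4: fire γ:  (p0=8, p1=4, p2=9, p3=4, p4=3, p5=5, p6=0) → (p0=9, p1=4, p2=10, p3=4, p4=2, p5=3, p6=2)
step 5: fire α:  (p0=9, p1=4, p2=10, p3=4, p4=2, p5=3, p6=2) → (p0=11, p1=4, p2=12, p3=4, p4=2, p5=5, p6=0)
step 6: fire γ:  (p0=11, p1=4, p2=12, p3=4, p4=2, p5=5, p6=0) → (p0=12, p1=4, p2=13, p3=4, p4=1, p5=3, p6=2)
step 7: fire γ:  (p0=12, p1=4, p2=13, p3=4, p4=1, p5=3, p6=2) → (p0=13, p1=4, p2=14, p3=4, p4=0, p5=1, p6=4)

(p0=13, p1=4, p2=14, p3=4, p4=0, p5=1, p6=4)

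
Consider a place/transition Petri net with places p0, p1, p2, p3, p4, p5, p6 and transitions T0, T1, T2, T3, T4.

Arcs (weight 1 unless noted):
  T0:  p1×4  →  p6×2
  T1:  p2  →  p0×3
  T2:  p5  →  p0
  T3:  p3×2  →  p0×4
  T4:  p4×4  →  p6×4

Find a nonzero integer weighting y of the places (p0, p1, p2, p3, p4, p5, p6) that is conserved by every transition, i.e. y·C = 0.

y = (p0:1, p1:0, p2:3, p3:2, p4:0, p5:1, p6:0)

Incidence matrix C (rows=places, cols=transitions):
       T0   T1   T2   T3   T4
   p0   0    3    1    4    0
   p1  -4    0    0    0    0
   p2   0   -1    0    0    0
   p3   0    0    0   -2    0
   p4   0    0    0    0   -4
   p5   0    0   -1    0    0
   p6   2    0    0    0    4

Candidate y = [1, 0, 3, 2, 0, 1, 0]; check y·C column-wise:
  col T0: 1·0 + 0·-4 + 3·0 + 2·0 + 1·0 + 0·2 = 0
  col T1: 1·3 + 3·-1 + 2·0 + 1·0 = 0
  col T2: 1·1 + 3·0 + 2·0 + 1·-1 = 0
  col T3: 1·4 + 3·0 + 2·-2 + 1·0 = 0
  col T4: 1·0 + 3·0 + 2·0 + 0·-4 + 1·0 + 0·4 = 0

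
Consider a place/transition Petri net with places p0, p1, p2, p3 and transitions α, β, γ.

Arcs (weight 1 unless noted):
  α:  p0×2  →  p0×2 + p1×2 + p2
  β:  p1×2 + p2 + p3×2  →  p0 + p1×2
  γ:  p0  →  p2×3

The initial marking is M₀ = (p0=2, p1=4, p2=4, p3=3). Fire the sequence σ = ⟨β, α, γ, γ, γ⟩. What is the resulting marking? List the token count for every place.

step 1: fire β:  (p0=2, p1=4, p2=4, p3=3) → (p0=3, p1=4, p2=3, p3=1)
step 2: fire α:  (p0=3, p1=4, p2=3, p3=1) → (p0=3, p1=6, p2=4, p3=1)
step 3: fire γ:  (p0=3, p1=6, p2=4, p3=1) → (p0=2, p1=6, p2=7, p3=1)
step 4: fire γ:  (p0=2, p1=6, p2=7, p3=1) → (p0=1, p1=6, p2=10, p3=1)
step 5: fire γ:  (p0=1, p1=6, p2=10, p3=1) → (p0=0, p1=6, p2=13, p3=1)

(p0=0, p1=6, p2=13, p3=1)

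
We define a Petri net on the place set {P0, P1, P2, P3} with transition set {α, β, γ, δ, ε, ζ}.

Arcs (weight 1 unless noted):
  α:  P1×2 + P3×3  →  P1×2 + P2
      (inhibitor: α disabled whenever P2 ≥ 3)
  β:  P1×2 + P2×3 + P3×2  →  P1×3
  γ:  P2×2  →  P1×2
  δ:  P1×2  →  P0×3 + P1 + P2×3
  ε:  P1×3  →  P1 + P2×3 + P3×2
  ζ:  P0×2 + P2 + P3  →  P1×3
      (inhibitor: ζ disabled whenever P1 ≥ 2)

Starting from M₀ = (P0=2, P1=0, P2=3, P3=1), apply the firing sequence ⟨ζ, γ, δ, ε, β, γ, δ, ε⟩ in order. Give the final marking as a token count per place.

(P0=6, P1=2, P2=7, P3=2)

step 1: fire ζ:  (P0=2, P1=0, P2=3, P3=1) → (P0=0, P1=3, P2=2, P3=0)
step 2: fire γ:  (P0=0, P1=3, P2=2, P3=0) → (P0=0, P1=5, P2=0, P3=0)
step 3: fire δ:  (P0=0, P1=5, P2=0, P3=0) → (P0=3, P1=4, P2=3, P3=0)
step 4: fire ε:  (P0=3, P1=4, P2=3, P3=0) → (P0=3, P1=2, P2=6, P3=2)
step 5: fire β:  (P0=3, P1=2, P2=6, P3=2) → (P0=3, P1=3, P2=3, P3=0)
step 6: fire γ:  (P0=3, P1=3, P2=3, P3=0) → (P0=3, P1=5, P2=1, P3=0)
step 7: fire δ:  (P0=3, P1=5, P2=1, P3=0) → (P0=6, P1=4, P2=4, P3=0)
step 8: fire ε:  (P0=6, P1=4, P2=4, P3=0) → (P0=6, P1=2, P2=7, P3=2)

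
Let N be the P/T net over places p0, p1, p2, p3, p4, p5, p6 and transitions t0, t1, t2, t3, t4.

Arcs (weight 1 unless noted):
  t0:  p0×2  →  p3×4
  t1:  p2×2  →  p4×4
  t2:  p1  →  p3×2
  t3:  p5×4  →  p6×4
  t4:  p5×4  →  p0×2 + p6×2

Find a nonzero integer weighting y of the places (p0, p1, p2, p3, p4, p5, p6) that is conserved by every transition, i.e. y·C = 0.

Incidence matrix C (rows=places, cols=transitions):
       t0   t1   t2   t3   t4
   p0  -2    0    0    0    2
   p1   0    0   -1    0    0
   p2   0   -2    0    0    0
   p3   4    0    2    0    0
   p4   0    4    0    0    0
   p5   0    0    0   -4   -4
   p6   0    0    0    4    2

Candidate y = [0, 0, 2, 0, 1, 0, 0]; check y·C column-wise:
  col t0: 0·-2 + 2·0 + 0·4 + 1·0 = 0
  col t1: 2·-2 + 1·4 = 0
  col t2: 0·-1 + 2·0 + 0·2 + 1·0 = 0
  col t3: 2·0 + 1·0 + 0·-4 + 0·4 = 0
  col t4: 0·2 + 2·0 + 1·0 + 0·-4 + 0·2 = 0

y = (p0:0, p1:0, p2:2, p3:0, p4:1, p5:0, p6:0)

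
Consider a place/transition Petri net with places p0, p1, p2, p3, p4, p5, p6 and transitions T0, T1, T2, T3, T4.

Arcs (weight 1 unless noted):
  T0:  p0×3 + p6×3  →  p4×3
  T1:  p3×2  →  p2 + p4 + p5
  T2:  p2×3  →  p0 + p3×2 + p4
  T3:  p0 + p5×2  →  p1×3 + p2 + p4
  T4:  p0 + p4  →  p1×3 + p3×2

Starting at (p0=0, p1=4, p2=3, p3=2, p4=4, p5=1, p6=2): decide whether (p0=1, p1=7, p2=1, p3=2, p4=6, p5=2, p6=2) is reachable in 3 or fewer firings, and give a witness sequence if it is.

depth 0: 1 marking
depth 1: 3 markings reached so far
depth 2: 5 markings reached so far
depth 3: 8 markings reached so far
target is not among the 8 markings reachable within 3 steps

NO — not reachable within 3 firings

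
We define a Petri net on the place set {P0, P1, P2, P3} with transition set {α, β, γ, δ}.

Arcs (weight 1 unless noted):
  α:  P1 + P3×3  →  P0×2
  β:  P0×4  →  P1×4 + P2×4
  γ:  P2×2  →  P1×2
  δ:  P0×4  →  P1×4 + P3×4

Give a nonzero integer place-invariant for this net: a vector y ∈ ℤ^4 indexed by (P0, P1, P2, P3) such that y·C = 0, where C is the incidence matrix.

Incidence matrix C (rows=places, cols=transitions):
        α    β    γ    δ
   P0   2   -4    0   -4
   P1  -1    4    2    4
   P2   0    4   -2    0
   P3  -3    0    0    4

Candidate y = [2, 1, 1, 1]; check y·C column-wise:
  col α: 2·2 + 1·-1 + 1·0 + 1·-3 = 0
  col β: 2·-4 + 1·4 + 1·4 + 1·0 = 0
  col γ: 2·0 + 1·2 + 1·-2 + 1·0 = 0
  col δ: 2·-4 + 1·4 + 1·0 + 1·4 = 0

y = (P0:2, P1:1, P2:1, P3:1)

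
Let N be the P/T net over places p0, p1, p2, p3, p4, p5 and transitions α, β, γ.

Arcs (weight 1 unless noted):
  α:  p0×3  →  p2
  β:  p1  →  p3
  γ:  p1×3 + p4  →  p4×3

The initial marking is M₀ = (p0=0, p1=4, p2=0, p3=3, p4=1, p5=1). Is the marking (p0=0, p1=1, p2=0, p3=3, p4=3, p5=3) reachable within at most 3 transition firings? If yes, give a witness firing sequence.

depth 0: 1 marking
depth 1: 3 markings reached so far
depth 2: 5 markings reached so far
depth 3: 6 markings reached so far
target is not among the 6 markings reachable within 3 steps

NO — not reachable within 3 firings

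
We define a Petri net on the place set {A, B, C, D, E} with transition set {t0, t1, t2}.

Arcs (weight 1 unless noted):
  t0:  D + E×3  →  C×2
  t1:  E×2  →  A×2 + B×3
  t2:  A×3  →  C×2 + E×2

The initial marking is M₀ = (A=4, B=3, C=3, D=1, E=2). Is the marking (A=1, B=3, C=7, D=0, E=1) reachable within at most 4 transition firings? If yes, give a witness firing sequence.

YES — reachable via ⟨t2, t0⟩ (2 firings)

step 1: fire t2:  (A=4, B=3, C=3, D=1, E=2) → (A=1, B=3, C=5, D=1, E=4)
step 2: fire t0:  (A=1, B=3, C=5, D=1, E=4) → (A=1, B=3, C=7, D=0, E=1)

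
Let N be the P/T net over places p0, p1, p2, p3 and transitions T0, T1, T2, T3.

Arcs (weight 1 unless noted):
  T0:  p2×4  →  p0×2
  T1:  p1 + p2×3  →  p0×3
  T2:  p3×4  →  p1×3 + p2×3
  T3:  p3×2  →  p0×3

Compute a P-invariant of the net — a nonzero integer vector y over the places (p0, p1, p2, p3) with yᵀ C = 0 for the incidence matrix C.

y = (p0:2, p1:3, p2:1, p3:3)

Incidence matrix C (rows=places, cols=transitions):
       T0   T1   T2   T3
   p0   2    3    0    3
   p1   0   -1    3    0
   p2  -4   -3    3    0
   p3   0    0   -4   -2

Candidate y = [2, 3, 1, 3]; check y·C column-wise:
  col T0: 2·2 + 3·0 + 1·-4 + 3·0 = 0
  col T1: 2·3 + 3·-1 + 1·-3 + 3·0 = 0
  col T2: 2·0 + 3·3 + 1·3 + 3·-4 = 0
  col T3: 2·3 + 3·0 + 1·0 + 3·-2 = 0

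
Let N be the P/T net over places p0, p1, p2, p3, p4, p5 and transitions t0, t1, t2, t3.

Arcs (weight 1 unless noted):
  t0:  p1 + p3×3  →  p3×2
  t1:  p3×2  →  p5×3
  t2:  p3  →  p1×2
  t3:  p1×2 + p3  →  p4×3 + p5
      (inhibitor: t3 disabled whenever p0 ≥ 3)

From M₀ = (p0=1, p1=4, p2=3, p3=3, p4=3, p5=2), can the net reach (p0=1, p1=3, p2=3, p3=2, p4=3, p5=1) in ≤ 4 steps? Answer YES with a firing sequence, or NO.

depth 0: 1 marking
depth 1: 5 markings reached so far
depth 2: 13 markings reached so far
depth 3: 18 markings reached so far
depth 4: 18 markings reached so far
(frontier empty at depth 4; search complete)
target is not among the 18 markings reachable within 4 steps

NO — not reachable within 4 firings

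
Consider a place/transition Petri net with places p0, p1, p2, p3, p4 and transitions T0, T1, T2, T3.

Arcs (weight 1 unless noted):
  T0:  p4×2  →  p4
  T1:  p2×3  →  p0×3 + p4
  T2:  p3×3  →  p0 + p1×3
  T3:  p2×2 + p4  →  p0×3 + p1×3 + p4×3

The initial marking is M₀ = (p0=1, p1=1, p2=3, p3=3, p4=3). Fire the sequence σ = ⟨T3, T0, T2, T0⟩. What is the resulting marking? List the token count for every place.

step 1: fire T3:  (p0=1, p1=1, p2=3, p3=3, p4=3) → (p0=4, p1=4, p2=1, p3=3, p4=5)
step 2: fire T0:  (p0=4, p1=4, p2=1, p3=3, p4=5) → (p0=4, p1=4, p2=1, p3=3, p4=4)
step 3: fire T2:  (p0=4, p1=4, p2=1, p3=3, p4=4) → (p0=5, p1=7, p2=1, p3=0, p4=4)
step 4: fire T0:  (p0=5, p1=7, p2=1, p3=0, p4=4) → (p0=5, p1=7, p2=1, p3=0, p4=3)

(p0=5, p1=7, p2=1, p3=0, p4=3)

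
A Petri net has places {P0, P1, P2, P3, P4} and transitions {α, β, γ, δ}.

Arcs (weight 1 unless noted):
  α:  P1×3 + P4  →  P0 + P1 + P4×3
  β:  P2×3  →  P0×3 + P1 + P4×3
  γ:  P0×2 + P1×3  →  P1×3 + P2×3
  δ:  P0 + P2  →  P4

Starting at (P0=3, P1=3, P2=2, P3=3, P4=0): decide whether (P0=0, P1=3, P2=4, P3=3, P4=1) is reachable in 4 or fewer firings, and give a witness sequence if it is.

step 1: fire γ:  (P0=3, P1=3, P2=2, P3=3, P4=0) → (P0=1, P1=3, P2=5, P3=3, P4=0)
step 2: fire δ:  (P0=1, P1=3, P2=5, P3=3, P4=0) → (P0=0, P1=3, P2=4, P3=3, P4=1)

YES — reachable via ⟨γ, δ⟩ (2 firings)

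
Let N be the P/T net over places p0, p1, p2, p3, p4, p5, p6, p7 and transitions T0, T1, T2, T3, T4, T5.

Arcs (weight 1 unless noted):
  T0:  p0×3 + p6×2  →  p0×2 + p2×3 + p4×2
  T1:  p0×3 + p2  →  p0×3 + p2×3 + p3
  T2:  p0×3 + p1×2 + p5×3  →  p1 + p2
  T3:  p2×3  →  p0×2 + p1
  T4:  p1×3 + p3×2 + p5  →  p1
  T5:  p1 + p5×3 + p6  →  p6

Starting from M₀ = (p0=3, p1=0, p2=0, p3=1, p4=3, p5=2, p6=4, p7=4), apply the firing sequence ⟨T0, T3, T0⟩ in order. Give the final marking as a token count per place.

step 1: fire T0:  (p0=3, p1=0, p2=0, p3=1, p4=3, p5=2, p6=4, p7=4) → (p0=2, p1=0, p2=3, p3=1, p4=5, p5=2, p6=2, p7=4)
step 2: fire T3:  (p0=2, p1=0, p2=3, p3=1, p4=5, p5=2, p6=2, p7=4) → (p0=4, p1=1, p2=0, p3=1, p4=5, p5=2, p6=2, p7=4)
step 3: fire T0:  (p0=4, p1=1, p2=0, p3=1, p4=5, p5=2, p6=2, p7=4) → (p0=3, p1=1, p2=3, p3=1, p4=7, p5=2, p6=0, p7=4)

(p0=3, p1=1, p2=3, p3=1, p4=7, p5=2, p6=0, p7=4)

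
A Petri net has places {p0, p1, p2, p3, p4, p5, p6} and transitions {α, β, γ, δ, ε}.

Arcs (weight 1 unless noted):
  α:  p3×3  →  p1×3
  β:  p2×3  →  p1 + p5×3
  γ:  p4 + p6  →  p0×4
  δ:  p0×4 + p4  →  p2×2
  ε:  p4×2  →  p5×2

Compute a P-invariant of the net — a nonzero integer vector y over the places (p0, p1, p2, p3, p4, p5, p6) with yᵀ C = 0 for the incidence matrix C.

Incidence matrix C (rows=places, cols=transitions):
        α    β    γ    δ    ε
   p0   0    0    4   -4    0
   p1   3    1    0    0    0
   p2   0   -3    0    2    0
   p3  -3    0    0    0    0
   p4   0    0   -1   -1   -2
   p5   0    3    0    0    2
   p6   0    0   -1    0    0

Candidate y = [1, 0, 4, 0, 4, 4, 0]; check y·C column-wise:
  col α: 1·0 + 0·3 + 4·0 + 0·-3 + 4·0 + 4·0 = 0
  col β: 1·0 + 0·1 + 4·-3 + 4·0 + 4·3 = 0
  col γ: 1·4 + 4·0 + 4·-1 + 4·0 + 0·-1 = 0
  col δ: 1·-4 + 4·2 + 4·-1 + 4·0 = 0
  col ε: 1·0 + 4·0 + 4·-2 + 4·2 = 0

y = (p0:1, p1:0, p2:4, p3:0, p4:4, p5:4, p6:0)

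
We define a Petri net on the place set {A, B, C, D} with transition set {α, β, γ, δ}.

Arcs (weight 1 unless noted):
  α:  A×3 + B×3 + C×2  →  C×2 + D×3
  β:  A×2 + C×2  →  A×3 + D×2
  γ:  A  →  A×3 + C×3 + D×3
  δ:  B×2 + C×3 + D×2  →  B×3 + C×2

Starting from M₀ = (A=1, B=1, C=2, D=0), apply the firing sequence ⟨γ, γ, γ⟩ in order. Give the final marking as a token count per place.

(A=7, B=1, C=11, D=9)

step 1: fire γ:  (A=1, B=1, C=2, D=0) → (A=3, B=1, C=5, D=3)
step 2: fire γ:  (A=3, B=1, C=5, D=3) → (A=5, B=1, C=8, D=6)
step 3: fire γ:  (A=5, B=1, C=8, D=6) → (A=7, B=1, C=11, D=9)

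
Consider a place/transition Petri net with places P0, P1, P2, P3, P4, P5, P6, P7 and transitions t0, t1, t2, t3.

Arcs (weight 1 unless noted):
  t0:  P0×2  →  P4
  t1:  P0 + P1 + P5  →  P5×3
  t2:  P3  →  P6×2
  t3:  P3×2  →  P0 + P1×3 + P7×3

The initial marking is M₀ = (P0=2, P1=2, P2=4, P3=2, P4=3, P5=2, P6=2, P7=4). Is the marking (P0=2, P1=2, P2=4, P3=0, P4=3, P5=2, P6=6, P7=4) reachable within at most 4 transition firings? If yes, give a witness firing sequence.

YES — reachable via ⟨t2, t2⟩ (2 firings)

step 1: fire t2:  (P0=2, P1=2, P2=4, P3=2, P4=3, P5=2, P6=2, P7=4) → (P0=2, P1=2, P2=4, P3=1, P4=3, P5=2, P6=4, P7=4)
step 2: fire t2:  (P0=2, P1=2, P2=4, P3=1, P4=3, P5=2, P6=4, P7=4) → (P0=2, P1=2, P2=4, P3=0, P4=3, P5=2, P6=6, P7=4)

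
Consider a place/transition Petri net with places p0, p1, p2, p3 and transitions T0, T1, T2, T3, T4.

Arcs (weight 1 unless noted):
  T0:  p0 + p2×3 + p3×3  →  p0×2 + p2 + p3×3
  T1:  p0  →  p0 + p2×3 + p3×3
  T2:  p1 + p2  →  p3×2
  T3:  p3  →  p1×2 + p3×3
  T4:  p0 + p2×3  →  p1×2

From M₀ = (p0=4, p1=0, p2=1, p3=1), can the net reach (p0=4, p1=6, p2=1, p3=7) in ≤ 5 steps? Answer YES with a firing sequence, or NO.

YES — reachable via ⟨T3, T3, T3⟩ (3 firings)

step 1: fire T3:  (p0=4, p1=0, p2=1, p3=1) → (p0=4, p1=2, p2=1, p3=3)
step 2: fire T3:  (p0=4, p1=2, p2=1, p3=3) → (p0=4, p1=4, p2=1, p3=5)
step 3: fire T3:  (p0=4, p1=4, p2=1, p3=5) → (p0=4, p1=6, p2=1, p3=7)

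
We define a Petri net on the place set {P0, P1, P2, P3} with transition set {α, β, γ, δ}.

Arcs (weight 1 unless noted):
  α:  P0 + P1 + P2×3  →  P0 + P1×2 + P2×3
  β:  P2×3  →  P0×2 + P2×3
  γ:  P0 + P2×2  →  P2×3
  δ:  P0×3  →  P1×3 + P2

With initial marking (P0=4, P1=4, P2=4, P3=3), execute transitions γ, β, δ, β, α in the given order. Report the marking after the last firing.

(P0=4, P1=8, P2=6, P3=3)

step 1: fire γ:  (P0=4, P1=4, P2=4, P3=3) → (P0=3, P1=4, P2=5, P3=3)
step 2: fire β:  (P0=3, P1=4, P2=5, P3=3) → (P0=5, P1=4, P2=5, P3=3)
step 3: fire δ:  (P0=5, P1=4, P2=5, P3=3) → (P0=2, P1=7, P2=6, P3=3)
step 4: fire β:  (P0=2, P1=7, P2=6, P3=3) → (P0=4, P1=7, P2=6, P3=3)
step 5: fire α:  (P0=4, P1=7, P2=6, P3=3) → (P0=4, P1=8, P2=6, P3=3)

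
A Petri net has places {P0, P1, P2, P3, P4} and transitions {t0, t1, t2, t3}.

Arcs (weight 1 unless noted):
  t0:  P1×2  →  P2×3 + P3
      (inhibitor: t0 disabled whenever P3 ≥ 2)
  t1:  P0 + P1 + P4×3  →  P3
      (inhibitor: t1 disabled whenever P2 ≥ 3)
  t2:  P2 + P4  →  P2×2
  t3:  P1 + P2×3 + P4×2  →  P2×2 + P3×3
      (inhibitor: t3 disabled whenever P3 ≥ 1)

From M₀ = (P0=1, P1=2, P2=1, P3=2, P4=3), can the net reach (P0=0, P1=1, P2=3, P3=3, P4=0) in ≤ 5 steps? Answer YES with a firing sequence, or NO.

depth 0: 1 marking
depth 1: 3 markings reached so far
depth 2: 4 markings reached so far
depth 3: 5 markings reached so far
depth 4: 5 markings reached so far
(frontier empty at depth 4; search complete)
target is not among the 5 markings reachable within 5 steps

NO — not reachable within 5 firings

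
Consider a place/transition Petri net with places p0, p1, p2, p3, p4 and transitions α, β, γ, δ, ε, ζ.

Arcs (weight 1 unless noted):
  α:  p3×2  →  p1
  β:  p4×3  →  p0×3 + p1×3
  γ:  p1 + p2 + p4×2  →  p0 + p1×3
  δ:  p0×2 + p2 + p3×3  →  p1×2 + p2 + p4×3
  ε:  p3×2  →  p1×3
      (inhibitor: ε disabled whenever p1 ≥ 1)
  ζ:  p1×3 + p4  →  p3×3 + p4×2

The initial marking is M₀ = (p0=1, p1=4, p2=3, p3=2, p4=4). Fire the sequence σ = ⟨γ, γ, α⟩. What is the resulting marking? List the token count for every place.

step 1: fire γ:  (p0=1, p1=4, p2=3, p3=2, p4=4) → (p0=2, p1=6, p2=2, p3=2, p4=2)
step 2: fire γ:  (p0=2, p1=6, p2=2, p3=2, p4=2) → (p0=3, p1=8, p2=1, p3=2, p4=0)
step 3: fire α:  (p0=3, p1=8, p2=1, p3=2, p4=0) → (p0=3, p1=9, p2=1, p3=0, p4=0)

(p0=3, p1=9, p2=1, p3=0, p4=0)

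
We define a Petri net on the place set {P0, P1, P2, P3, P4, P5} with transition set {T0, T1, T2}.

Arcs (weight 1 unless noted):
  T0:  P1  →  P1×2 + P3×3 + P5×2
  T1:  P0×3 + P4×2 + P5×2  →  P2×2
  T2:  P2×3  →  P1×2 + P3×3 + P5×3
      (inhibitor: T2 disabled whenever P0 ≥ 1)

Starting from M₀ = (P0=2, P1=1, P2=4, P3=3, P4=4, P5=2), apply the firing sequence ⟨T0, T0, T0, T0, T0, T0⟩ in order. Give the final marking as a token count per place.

(P0=2, P1=7, P2=4, P3=21, P4=4, P5=14)

step 1: fire T0:  (P0=2, P1=1, P2=4, P3=3, P4=4, P5=2) → (P0=2, P1=2, P2=4, P3=6, P4=4, P5=4)
step 2: fire T0:  (P0=2, P1=2, P2=4, P3=6, P4=4, P5=4) → (P0=2, P1=3, P2=4, P3=9, P4=4, P5=6)
step 3: fire T0:  (P0=2, P1=3, P2=4, P3=9, P4=4, P5=6) → (P0=2, P1=4, P2=4, P3=12, P4=4, P5=8)
step 4: fire T0:  (P0=2, P1=4, P2=4, P3=12, P4=4, P5=8) → (P0=2, P1=5, P2=4, P3=15, P4=4, P5=10)
step 5: fire T0:  (P0=2, P1=5, P2=4, P3=15, P4=4, P5=10) → (P0=2, P1=6, P2=4, P3=18, P4=4, P5=12)
step 6: fire T0:  (P0=2, P1=6, P2=4, P3=18, P4=4, P5=12) → (P0=2, P1=7, P2=4, P3=21, P4=4, P5=14)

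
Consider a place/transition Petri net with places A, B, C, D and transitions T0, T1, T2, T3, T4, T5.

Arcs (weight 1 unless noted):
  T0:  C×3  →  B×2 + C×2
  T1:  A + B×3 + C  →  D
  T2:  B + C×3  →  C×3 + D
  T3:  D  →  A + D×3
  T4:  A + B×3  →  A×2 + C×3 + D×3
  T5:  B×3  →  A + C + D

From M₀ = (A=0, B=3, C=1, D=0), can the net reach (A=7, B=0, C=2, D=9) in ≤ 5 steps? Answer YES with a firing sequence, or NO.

NO — not reachable within 5 firings

depth 0: 1 marking
depth 1: 2 markings reached so far
depth 2: 3 markings reached so far
depth 3: 4 markings reached so far
depth 4: 5 markings reached so far
depth 5: 6 markings reached so far
target is not among the 6 markings reachable within 5 steps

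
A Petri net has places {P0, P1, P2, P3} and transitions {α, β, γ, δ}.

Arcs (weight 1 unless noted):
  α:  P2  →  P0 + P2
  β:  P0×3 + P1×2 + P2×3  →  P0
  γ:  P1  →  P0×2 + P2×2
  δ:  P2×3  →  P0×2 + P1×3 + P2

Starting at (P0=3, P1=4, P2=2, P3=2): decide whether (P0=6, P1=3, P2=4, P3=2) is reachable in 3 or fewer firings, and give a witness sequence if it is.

step 1: fire α:  (P0=3, P1=4, P2=2, P3=2) → (P0=4, P1=4, P2=2, P3=2)
step 2: fire γ:  (P0=4, P1=4, P2=2, P3=2) → (P0=6, P1=3, P2=4, P3=2)

YES — reachable via ⟨α, γ⟩ (2 firings)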